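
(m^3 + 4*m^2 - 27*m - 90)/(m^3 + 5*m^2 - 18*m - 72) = (m - 5)/(m - 4)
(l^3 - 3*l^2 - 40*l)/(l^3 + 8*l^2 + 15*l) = (l - 8)/(l + 3)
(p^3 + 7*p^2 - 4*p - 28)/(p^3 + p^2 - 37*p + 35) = (p^2 - 4)/(p^2 - 6*p + 5)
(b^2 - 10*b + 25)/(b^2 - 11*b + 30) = (b - 5)/(b - 6)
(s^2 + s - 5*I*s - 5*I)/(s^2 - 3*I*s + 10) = (s + 1)/(s + 2*I)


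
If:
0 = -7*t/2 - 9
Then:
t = -18/7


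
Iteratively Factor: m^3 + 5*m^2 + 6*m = (m)*(m^2 + 5*m + 6) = m*(m + 2)*(m + 3)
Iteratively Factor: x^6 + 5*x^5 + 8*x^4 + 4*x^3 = (x + 1)*(x^5 + 4*x^4 + 4*x^3) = x*(x + 1)*(x^4 + 4*x^3 + 4*x^2) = x^2*(x + 1)*(x^3 + 4*x^2 + 4*x) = x^2*(x + 1)*(x + 2)*(x^2 + 2*x) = x^3*(x + 1)*(x + 2)*(x + 2)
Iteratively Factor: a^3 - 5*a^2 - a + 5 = (a - 5)*(a^2 - 1) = (a - 5)*(a - 1)*(a + 1)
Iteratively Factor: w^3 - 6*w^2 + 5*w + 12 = (w - 4)*(w^2 - 2*w - 3) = (w - 4)*(w - 3)*(w + 1)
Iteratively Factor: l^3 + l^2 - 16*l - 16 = (l - 4)*(l^2 + 5*l + 4) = (l - 4)*(l + 1)*(l + 4)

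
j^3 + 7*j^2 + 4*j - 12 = (j - 1)*(j + 2)*(j + 6)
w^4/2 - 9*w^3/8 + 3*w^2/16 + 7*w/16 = w*(w/2 + 1/4)*(w - 7/4)*(w - 1)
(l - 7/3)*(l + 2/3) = l^2 - 5*l/3 - 14/9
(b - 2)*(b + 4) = b^2 + 2*b - 8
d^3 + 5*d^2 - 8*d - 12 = (d - 2)*(d + 1)*(d + 6)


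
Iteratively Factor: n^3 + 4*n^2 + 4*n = (n + 2)*(n^2 + 2*n) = (n + 2)^2*(n)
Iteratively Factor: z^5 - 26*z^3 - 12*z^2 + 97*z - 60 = (z - 1)*(z^4 + z^3 - 25*z^2 - 37*z + 60) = (z - 1)*(z + 3)*(z^3 - 2*z^2 - 19*z + 20) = (z - 1)^2*(z + 3)*(z^2 - z - 20) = (z - 5)*(z - 1)^2*(z + 3)*(z + 4)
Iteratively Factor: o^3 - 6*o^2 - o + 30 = (o + 2)*(o^2 - 8*o + 15) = (o - 3)*(o + 2)*(o - 5)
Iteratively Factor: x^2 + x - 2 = (x - 1)*(x + 2)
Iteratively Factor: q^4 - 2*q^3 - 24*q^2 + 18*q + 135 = (q + 3)*(q^3 - 5*q^2 - 9*q + 45) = (q - 3)*(q + 3)*(q^2 - 2*q - 15) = (q - 3)*(q + 3)^2*(q - 5)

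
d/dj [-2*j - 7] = -2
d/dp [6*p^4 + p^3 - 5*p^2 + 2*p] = 24*p^3 + 3*p^2 - 10*p + 2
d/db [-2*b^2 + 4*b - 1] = 4 - 4*b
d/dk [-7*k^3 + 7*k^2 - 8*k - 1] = -21*k^2 + 14*k - 8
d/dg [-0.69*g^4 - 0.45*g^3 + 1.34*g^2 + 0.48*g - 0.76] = -2.76*g^3 - 1.35*g^2 + 2.68*g + 0.48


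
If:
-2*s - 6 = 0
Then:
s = -3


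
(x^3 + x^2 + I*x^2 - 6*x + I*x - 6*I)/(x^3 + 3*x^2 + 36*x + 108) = (x^2 + x*(-2 + I) - 2*I)/(x^2 + 36)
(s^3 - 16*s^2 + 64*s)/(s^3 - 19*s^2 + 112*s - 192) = s/(s - 3)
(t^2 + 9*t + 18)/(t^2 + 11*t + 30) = (t + 3)/(t + 5)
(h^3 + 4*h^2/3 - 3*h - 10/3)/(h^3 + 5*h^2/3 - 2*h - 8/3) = (3*h - 5)/(3*h - 4)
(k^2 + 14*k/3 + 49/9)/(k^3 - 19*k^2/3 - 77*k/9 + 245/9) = (3*k + 7)/(3*k^2 - 26*k + 35)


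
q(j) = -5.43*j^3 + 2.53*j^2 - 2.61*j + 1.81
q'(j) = -16.29*j^2 + 5.06*j - 2.61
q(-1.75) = 43.23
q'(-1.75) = -61.35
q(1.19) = -6.86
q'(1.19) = -19.66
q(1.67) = -20.78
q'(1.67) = -39.59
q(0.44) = 0.69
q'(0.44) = -3.54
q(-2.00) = 60.59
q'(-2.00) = -77.89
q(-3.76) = 336.04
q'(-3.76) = -251.94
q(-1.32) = 22.15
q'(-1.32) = -37.67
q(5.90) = -1040.73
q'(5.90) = -539.81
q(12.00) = -9048.23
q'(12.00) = -2287.65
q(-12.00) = 9780.49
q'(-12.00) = -2409.09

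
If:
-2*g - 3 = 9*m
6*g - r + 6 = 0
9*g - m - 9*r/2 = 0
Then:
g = -3/2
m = 0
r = -3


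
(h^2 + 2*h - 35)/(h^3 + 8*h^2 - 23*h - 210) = 1/(h + 6)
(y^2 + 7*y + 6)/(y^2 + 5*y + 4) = (y + 6)/(y + 4)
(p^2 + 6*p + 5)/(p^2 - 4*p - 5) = (p + 5)/(p - 5)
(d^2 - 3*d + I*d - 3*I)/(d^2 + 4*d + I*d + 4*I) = (d - 3)/(d + 4)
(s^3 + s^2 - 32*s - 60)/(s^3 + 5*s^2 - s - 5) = (s^2 - 4*s - 12)/(s^2 - 1)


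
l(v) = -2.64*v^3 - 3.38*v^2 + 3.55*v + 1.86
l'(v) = -7.92*v^2 - 6.76*v + 3.55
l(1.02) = -0.84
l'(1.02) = -11.59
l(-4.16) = 118.66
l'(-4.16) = -105.39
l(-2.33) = 8.63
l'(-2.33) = -23.70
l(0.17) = 2.35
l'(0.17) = 2.17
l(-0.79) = -1.75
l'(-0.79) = 3.95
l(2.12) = -30.96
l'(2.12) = -46.38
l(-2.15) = 4.84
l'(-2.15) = -18.53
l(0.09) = 2.15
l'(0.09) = 2.88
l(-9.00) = 1620.69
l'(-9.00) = -577.13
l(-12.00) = 4034.46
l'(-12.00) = -1055.81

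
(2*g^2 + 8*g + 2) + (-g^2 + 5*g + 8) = g^2 + 13*g + 10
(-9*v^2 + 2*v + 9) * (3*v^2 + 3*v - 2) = -27*v^4 - 21*v^3 + 51*v^2 + 23*v - 18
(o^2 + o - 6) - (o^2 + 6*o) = -5*o - 6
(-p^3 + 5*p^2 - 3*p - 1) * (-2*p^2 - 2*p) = 2*p^5 - 8*p^4 - 4*p^3 + 8*p^2 + 2*p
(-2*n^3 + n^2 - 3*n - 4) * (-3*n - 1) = 6*n^4 - n^3 + 8*n^2 + 15*n + 4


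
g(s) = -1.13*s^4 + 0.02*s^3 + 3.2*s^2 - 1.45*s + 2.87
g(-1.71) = 4.94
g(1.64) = 1.01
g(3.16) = -81.80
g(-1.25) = 6.88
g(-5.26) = -768.89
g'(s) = -4.52*s^3 + 0.06*s^2 + 6.4*s - 1.45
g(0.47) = 2.84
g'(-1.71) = 10.38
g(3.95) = -226.78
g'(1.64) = -10.73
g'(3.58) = -185.16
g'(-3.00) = 101.93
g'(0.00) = -1.45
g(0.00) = 2.87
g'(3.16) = -123.25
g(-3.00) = -56.05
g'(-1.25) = -0.53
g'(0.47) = 1.10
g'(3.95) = -253.80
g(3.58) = -146.00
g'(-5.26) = 624.35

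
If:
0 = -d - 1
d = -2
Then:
No Solution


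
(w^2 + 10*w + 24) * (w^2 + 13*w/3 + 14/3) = w^4 + 43*w^3/3 + 72*w^2 + 452*w/3 + 112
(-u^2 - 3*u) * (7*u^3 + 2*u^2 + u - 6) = -7*u^5 - 23*u^4 - 7*u^3 + 3*u^2 + 18*u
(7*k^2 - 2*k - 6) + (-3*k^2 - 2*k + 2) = 4*k^2 - 4*k - 4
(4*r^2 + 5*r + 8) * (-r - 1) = -4*r^3 - 9*r^2 - 13*r - 8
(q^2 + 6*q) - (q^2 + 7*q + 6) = -q - 6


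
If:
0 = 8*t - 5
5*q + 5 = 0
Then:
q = -1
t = 5/8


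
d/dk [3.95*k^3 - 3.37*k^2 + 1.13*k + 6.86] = 11.85*k^2 - 6.74*k + 1.13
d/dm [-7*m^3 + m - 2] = 1 - 21*m^2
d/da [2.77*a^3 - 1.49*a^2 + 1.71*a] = 8.31*a^2 - 2.98*a + 1.71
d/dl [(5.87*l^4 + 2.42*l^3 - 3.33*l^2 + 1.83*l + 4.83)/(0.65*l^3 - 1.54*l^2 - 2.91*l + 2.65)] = (3.8155*l^6 - 18.0796*l^5 - 52.8074*l^4 + 45.7586*l^3 + 22.329*l^2 - 2.7726*l + 18.9048)/(0.4225*l^6 - 2.002*l^5 - 1.4114*l^4 + 12.4078*l^3 + 0.306100000000002*l^2 - 15.423*l + 7.0225)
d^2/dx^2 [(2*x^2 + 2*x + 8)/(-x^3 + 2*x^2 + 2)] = 4*(-x^6 - 3*x^5 - 18*x^4 + 46*x^3 - 48*x^2 - 12*x + 12)/(x^9 - 6*x^8 + 12*x^7 - 14*x^6 + 24*x^5 - 24*x^4 + 12*x^3 - 24*x^2 - 8)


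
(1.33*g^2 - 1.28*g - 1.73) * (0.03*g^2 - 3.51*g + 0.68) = 0.0399*g^4 - 4.7067*g^3 + 5.3453*g^2 + 5.2019*g - 1.1764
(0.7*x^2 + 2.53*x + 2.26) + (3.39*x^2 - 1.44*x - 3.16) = 4.09*x^2 + 1.09*x - 0.9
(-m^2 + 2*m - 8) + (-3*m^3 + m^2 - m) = -3*m^3 + m - 8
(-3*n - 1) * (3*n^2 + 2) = -9*n^3 - 3*n^2 - 6*n - 2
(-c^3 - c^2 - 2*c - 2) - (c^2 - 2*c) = -c^3 - 2*c^2 - 2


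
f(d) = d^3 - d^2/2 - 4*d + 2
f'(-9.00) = 248.00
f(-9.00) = -731.50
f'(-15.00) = 686.00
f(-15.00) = -3425.50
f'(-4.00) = 48.00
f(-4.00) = -54.00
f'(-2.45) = 16.46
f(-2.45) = -5.91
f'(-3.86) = 44.56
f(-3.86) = -47.52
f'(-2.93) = 24.68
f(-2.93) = -15.73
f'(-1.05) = 0.36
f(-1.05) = 4.49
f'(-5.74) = 100.58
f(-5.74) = -180.63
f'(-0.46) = -2.91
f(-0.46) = 3.64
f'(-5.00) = 76.00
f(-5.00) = -115.50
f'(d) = 3*d^2 - d - 4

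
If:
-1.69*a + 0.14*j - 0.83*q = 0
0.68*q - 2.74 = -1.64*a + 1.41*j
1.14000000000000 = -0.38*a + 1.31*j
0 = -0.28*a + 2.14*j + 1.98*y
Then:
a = -32.14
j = -8.45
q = 64.02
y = 4.59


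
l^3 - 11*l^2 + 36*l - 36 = (l - 6)*(l - 3)*(l - 2)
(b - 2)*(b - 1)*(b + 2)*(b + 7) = b^4 + 6*b^3 - 11*b^2 - 24*b + 28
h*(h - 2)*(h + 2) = h^3 - 4*h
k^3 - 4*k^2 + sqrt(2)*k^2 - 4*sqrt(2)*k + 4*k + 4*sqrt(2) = (k - 2)^2*(k + sqrt(2))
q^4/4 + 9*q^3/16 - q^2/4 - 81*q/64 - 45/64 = (q/4 + 1/4)*(q - 3/2)*(q + 5/4)*(q + 3/2)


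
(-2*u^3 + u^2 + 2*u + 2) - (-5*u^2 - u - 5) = -2*u^3 + 6*u^2 + 3*u + 7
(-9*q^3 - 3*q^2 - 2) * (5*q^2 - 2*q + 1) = -45*q^5 + 3*q^4 - 3*q^3 - 13*q^2 + 4*q - 2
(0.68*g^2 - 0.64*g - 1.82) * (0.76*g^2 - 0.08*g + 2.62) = 0.5168*g^4 - 0.5408*g^3 + 0.4496*g^2 - 1.5312*g - 4.7684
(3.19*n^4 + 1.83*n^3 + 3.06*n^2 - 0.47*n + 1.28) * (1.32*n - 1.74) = 4.2108*n^5 - 3.135*n^4 + 0.855*n^3 - 5.9448*n^2 + 2.5074*n - 2.2272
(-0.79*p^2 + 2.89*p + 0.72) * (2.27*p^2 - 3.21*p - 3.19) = -1.7933*p^4 + 9.0962*p^3 - 5.1224*p^2 - 11.5303*p - 2.2968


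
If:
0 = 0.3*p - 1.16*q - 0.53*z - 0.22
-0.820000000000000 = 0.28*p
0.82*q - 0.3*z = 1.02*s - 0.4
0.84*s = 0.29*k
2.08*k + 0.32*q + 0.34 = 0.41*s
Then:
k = -0.06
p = -2.93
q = -0.71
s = -0.02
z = -0.53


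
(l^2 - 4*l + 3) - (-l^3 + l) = l^3 + l^2 - 5*l + 3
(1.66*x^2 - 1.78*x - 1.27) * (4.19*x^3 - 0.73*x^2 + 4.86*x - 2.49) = 6.9554*x^5 - 8.67*x^4 + 4.0457*x^3 - 11.8571*x^2 - 1.74*x + 3.1623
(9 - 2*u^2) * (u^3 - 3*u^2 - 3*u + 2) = -2*u^5 + 6*u^4 + 15*u^3 - 31*u^2 - 27*u + 18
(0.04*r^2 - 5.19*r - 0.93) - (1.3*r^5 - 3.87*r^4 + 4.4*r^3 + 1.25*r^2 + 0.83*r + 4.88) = -1.3*r^5 + 3.87*r^4 - 4.4*r^3 - 1.21*r^2 - 6.02*r - 5.81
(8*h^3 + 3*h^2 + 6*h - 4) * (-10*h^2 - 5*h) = -80*h^5 - 70*h^4 - 75*h^3 + 10*h^2 + 20*h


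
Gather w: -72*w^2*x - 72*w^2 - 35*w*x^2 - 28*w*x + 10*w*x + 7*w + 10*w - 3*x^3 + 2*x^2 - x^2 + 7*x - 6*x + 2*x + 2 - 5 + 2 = w^2*(-72*x - 72) + w*(-35*x^2 - 18*x + 17) - 3*x^3 + x^2 + 3*x - 1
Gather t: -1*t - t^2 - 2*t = -t^2 - 3*t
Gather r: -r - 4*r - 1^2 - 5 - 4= -5*r - 10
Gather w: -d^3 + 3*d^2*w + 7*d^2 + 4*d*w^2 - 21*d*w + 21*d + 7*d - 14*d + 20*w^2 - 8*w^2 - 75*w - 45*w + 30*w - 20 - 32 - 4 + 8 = -d^3 + 7*d^2 + 14*d + w^2*(4*d + 12) + w*(3*d^2 - 21*d - 90) - 48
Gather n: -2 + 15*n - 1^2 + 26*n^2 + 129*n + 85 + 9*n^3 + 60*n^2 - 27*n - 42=9*n^3 + 86*n^2 + 117*n + 40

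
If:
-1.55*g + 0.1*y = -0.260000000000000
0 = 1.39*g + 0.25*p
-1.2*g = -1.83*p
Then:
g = 0.00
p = 0.00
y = -2.60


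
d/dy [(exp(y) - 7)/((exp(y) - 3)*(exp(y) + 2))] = (-exp(2*y) + 14*exp(y) - 13)*exp(y)/(exp(4*y) - 2*exp(3*y) - 11*exp(2*y) + 12*exp(y) + 36)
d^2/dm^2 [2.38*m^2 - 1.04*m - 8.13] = 4.76000000000000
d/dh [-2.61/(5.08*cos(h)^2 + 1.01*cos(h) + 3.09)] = -(26.5176*cos(h) + 2.6361)*sin(h)/(5.08*cos(h)^2 + 1.01*cos(h) + 3.09)^2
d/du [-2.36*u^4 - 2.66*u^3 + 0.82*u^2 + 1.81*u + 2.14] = -9.44*u^3 - 7.98*u^2 + 1.64*u + 1.81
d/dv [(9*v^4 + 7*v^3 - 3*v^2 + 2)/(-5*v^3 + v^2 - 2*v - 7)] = (-45*v^6 + 18*v^5 - 62*v^4 - 280*v^3 - 111*v^2 + 38*v + 4)/(25*v^6 - 10*v^5 + 21*v^4 + 66*v^3 - 10*v^2 + 28*v + 49)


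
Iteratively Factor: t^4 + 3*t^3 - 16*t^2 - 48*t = (t + 3)*(t^3 - 16*t) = (t - 4)*(t + 3)*(t^2 + 4*t) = t*(t - 4)*(t + 3)*(t + 4)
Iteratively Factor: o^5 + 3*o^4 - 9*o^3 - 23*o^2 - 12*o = (o + 4)*(o^4 - o^3 - 5*o^2 - 3*o) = (o - 3)*(o + 4)*(o^3 + 2*o^2 + o) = o*(o - 3)*(o + 4)*(o^2 + 2*o + 1) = o*(o - 3)*(o + 1)*(o + 4)*(o + 1)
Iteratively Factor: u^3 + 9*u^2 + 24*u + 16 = (u + 1)*(u^2 + 8*u + 16) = (u + 1)*(u + 4)*(u + 4)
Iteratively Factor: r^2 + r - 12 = (r + 4)*(r - 3)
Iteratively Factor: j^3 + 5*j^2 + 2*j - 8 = (j + 4)*(j^2 + j - 2) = (j + 2)*(j + 4)*(j - 1)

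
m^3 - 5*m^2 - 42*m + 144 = (m - 8)*(m - 3)*(m + 6)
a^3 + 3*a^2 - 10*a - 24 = (a - 3)*(a + 2)*(a + 4)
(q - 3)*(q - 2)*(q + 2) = q^3 - 3*q^2 - 4*q + 12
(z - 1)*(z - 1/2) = z^2 - 3*z/2 + 1/2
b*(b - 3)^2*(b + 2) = b^4 - 4*b^3 - 3*b^2 + 18*b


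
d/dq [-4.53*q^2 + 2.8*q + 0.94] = 2.8 - 9.06*q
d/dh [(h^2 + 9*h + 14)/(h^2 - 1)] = 3*(-3*h^2 - 10*h - 3)/(h^4 - 2*h^2 + 1)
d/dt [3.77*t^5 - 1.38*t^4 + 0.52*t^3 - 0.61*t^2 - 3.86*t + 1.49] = 18.85*t^4 - 5.52*t^3 + 1.56*t^2 - 1.22*t - 3.86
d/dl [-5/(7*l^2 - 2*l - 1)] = 10*(7*l - 1)/(-7*l^2 + 2*l + 1)^2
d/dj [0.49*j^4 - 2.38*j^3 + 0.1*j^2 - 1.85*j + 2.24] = 1.96*j^3 - 7.14*j^2 + 0.2*j - 1.85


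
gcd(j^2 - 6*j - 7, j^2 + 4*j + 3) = j + 1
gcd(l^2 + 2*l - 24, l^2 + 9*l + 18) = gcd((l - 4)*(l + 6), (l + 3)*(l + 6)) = l + 6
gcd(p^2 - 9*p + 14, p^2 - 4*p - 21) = p - 7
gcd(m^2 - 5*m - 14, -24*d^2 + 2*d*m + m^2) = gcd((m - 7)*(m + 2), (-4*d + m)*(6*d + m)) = 1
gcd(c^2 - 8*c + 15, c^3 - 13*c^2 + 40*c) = c - 5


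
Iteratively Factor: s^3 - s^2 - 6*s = (s)*(s^2 - s - 6) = s*(s - 3)*(s + 2)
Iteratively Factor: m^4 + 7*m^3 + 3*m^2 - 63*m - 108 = (m - 3)*(m^3 + 10*m^2 + 33*m + 36) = (m - 3)*(m + 3)*(m^2 + 7*m + 12) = (m - 3)*(m + 3)^2*(m + 4)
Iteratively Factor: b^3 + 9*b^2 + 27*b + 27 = (b + 3)*(b^2 + 6*b + 9) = (b + 3)^2*(b + 3)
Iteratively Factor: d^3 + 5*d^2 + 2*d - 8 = (d - 1)*(d^2 + 6*d + 8) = (d - 1)*(d + 2)*(d + 4)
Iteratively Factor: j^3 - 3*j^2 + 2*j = (j)*(j^2 - 3*j + 2) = j*(j - 2)*(j - 1)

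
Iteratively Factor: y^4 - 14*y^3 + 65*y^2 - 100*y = (y - 5)*(y^3 - 9*y^2 + 20*y) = y*(y - 5)*(y^2 - 9*y + 20) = y*(y - 5)^2*(y - 4)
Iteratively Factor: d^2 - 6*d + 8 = (d - 4)*(d - 2)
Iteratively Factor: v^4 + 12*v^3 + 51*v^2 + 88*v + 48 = (v + 3)*(v^3 + 9*v^2 + 24*v + 16) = (v + 3)*(v + 4)*(v^2 + 5*v + 4) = (v + 3)*(v + 4)^2*(v + 1)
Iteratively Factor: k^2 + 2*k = (k + 2)*(k)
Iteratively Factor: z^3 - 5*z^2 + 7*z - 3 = (z - 1)*(z^2 - 4*z + 3) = (z - 3)*(z - 1)*(z - 1)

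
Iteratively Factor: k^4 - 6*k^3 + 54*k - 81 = (k + 3)*(k^3 - 9*k^2 + 27*k - 27) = (k - 3)*(k + 3)*(k^2 - 6*k + 9) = (k - 3)^2*(k + 3)*(k - 3)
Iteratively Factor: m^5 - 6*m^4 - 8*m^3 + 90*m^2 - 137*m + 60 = (m - 1)*(m^4 - 5*m^3 - 13*m^2 + 77*m - 60) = (m - 5)*(m - 1)*(m^3 - 13*m + 12) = (m - 5)*(m - 3)*(m - 1)*(m^2 + 3*m - 4) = (m - 5)*(m - 3)*(m - 1)^2*(m + 4)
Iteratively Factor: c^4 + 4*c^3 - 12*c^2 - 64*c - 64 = (c - 4)*(c^3 + 8*c^2 + 20*c + 16) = (c - 4)*(c + 4)*(c^2 + 4*c + 4) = (c - 4)*(c + 2)*(c + 4)*(c + 2)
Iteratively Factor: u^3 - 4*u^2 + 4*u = (u - 2)*(u^2 - 2*u) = u*(u - 2)*(u - 2)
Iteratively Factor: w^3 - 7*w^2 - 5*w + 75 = (w - 5)*(w^2 - 2*w - 15) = (w - 5)*(w + 3)*(w - 5)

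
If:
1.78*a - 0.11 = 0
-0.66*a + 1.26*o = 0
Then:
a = 0.06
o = 0.03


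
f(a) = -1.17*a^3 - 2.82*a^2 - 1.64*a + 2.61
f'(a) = -3.51*a^2 - 5.64*a - 1.64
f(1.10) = -4.16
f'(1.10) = -12.09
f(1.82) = -16.77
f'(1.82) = -23.53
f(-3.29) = 19.15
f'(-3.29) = -21.08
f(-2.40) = 6.48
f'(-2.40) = -8.32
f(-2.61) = 8.48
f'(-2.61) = -10.83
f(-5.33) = 108.40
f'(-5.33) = -71.29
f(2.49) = -37.02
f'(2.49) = -37.45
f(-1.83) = 3.34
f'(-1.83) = -3.07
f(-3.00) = 13.74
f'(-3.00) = -16.31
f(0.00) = 2.61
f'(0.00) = -1.64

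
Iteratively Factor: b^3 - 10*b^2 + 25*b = (b)*(b^2 - 10*b + 25) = b*(b - 5)*(b - 5)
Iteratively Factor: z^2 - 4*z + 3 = (z - 3)*(z - 1)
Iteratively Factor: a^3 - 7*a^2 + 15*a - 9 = (a - 1)*(a^2 - 6*a + 9) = (a - 3)*(a - 1)*(a - 3)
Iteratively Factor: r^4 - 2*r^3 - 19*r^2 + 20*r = (r)*(r^3 - 2*r^2 - 19*r + 20) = r*(r - 5)*(r^2 + 3*r - 4) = r*(r - 5)*(r + 4)*(r - 1)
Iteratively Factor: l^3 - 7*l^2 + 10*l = (l)*(l^2 - 7*l + 10) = l*(l - 2)*(l - 5)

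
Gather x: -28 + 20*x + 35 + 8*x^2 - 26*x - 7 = 8*x^2 - 6*x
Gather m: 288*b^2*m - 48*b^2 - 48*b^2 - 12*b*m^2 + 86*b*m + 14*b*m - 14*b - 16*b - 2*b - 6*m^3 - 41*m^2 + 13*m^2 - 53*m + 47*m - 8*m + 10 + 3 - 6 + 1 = -96*b^2 - 32*b - 6*m^3 + m^2*(-12*b - 28) + m*(288*b^2 + 100*b - 14) + 8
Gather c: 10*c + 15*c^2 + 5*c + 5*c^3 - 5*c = 5*c^3 + 15*c^2 + 10*c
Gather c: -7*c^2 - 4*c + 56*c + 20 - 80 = -7*c^2 + 52*c - 60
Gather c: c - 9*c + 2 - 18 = -8*c - 16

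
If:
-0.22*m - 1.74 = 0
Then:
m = -7.91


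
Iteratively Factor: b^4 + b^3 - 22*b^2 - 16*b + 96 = (b + 4)*(b^3 - 3*b^2 - 10*b + 24) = (b - 4)*(b + 4)*(b^2 + b - 6) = (b - 4)*(b - 2)*(b + 4)*(b + 3)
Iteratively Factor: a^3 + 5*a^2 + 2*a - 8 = (a - 1)*(a^2 + 6*a + 8) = (a - 1)*(a + 4)*(a + 2)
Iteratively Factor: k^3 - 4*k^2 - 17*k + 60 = (k + 4)*(k^2 - 8*k + 15) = (k - 3)*(k + 4)*(k - 5)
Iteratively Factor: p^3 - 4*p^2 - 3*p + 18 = (p - 3)*(p^2 - p - 6) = (p - 3)*(p + 2)*(p - 3)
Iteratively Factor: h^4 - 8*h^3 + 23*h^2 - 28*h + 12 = (h - 3)*(h^3 - 5*h^2 + 8*h - 4) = (h - 3)*(h - 1)*(h^2 - 4*h + 4) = (h - 3)*(h - 2)*(h - 1)*(h - 2)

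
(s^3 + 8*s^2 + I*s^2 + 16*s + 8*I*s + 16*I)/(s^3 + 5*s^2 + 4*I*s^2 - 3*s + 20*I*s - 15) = (s^2 + 8*s + 16)/(s^2 + s*(5 + 3*I) + 15*I)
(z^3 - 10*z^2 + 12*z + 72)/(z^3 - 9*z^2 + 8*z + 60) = (z - 6)/(z - 5)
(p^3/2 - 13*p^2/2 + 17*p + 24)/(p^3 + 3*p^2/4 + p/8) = 4*(p^3 - 13*p^2 + 34*p + 48)/(p*(8*p^2 + 6*p + 1))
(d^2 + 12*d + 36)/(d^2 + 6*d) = (d + 6)/d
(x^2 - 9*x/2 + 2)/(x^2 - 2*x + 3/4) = 2*(x - 4)/(2*x - 3)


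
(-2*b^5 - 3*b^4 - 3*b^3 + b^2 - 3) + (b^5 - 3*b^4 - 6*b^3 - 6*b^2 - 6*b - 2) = -b^5 - 6*b^4 - 9*b^3 - 5*b^2 - 6*b - 5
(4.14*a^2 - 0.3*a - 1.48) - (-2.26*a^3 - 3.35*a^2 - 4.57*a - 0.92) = 2.26*a^3 + 7.49*a^2 + 4.27*a - 0.56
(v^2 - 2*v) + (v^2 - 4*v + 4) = 2*v^2 - 6*v + 4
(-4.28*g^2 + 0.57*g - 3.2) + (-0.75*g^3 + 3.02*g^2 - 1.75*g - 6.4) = -0.75*g^3 - 1.26*g^2 - 1.18*g - 9.6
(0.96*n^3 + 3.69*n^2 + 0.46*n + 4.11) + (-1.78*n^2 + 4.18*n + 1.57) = 0.96*n^3 + 1.91*n^2 + 4.64*n + 5.68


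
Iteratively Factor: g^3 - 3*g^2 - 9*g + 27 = (g - 3)*(g^2 - 9) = (g - 3)*(g + 3)*(g - 3)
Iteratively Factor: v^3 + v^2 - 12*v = (v + 4)*(v^2 - 3*v) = v*(v + 4)*(v - 3)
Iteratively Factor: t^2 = (t)*(t)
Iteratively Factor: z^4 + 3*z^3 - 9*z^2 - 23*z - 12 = (z + 1)*(z^3 + 2*z^2 - 11*z - 12) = (z + 1)*(z + 4)*(z^2 - 2*z - 3) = (z - 3)*(z + 1)*(z + 4)*(z + 1)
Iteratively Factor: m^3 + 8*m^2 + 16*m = (m + 4)*(m^2 + 4*m) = (m + 4)^2*(m)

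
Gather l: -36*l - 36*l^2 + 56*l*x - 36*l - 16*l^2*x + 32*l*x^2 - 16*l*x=l^2*(-16*x - 36) + l*(32*x^2 + 40*x - 72)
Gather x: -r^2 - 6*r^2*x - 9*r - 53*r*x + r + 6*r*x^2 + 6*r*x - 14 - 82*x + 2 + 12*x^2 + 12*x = -r^2 - 8*r + x^2*(6*r + 12) + x*(-6*r^2 - 47*r - 70) - 12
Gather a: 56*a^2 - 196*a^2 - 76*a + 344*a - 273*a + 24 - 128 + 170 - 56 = -140*a^2 - 5*a + 10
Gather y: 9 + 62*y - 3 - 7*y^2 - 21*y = -7*y^2 + 41*y + 6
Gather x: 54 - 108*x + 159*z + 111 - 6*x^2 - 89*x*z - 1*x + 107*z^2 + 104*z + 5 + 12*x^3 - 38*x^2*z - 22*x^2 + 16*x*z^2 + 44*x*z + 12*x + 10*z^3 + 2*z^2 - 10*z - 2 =12*x^3 + x^2*(-38*z - 28) + x*(16*z^2 - 45*z - 97) + 10*z^3 + 109*z^2 + 253*z + 168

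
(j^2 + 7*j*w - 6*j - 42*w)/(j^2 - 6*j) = (j + 7*w)/j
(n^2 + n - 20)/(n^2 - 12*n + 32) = (n + 5)/(n - 8)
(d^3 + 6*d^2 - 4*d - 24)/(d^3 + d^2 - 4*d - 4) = (d + 6)/(d + 1)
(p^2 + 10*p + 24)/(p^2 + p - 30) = (p + 4)/(p - 5)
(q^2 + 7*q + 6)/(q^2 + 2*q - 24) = (q + 1)/(q - 4)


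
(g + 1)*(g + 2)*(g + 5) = g^3 + 8*g^2 + 17*g + 10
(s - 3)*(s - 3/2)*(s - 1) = s^3 - 11*s^2/2 + 9*s - 9/2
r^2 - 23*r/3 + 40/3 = (r - 5)*(r - 8/3)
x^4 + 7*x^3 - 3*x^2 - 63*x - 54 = (x - 3)*(x + 1)*(x + 3)*(x + 6)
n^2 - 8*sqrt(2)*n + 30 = (n - 5*sqrt(2))*(n - 3*sqrt(2))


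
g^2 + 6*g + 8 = (g + 2)*(g + 4)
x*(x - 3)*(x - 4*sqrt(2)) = x^3 - 4*sqrt(2)*x^2 - 3*x^2 + 12*sqrt(2)*x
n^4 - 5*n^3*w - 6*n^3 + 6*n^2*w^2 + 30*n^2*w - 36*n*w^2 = n*(n - 6)*(n - 3*w)*(n - 2*w)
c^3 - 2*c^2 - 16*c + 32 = (c - 4)*(c - 2)*(c + 4)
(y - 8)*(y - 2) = y^2 - 10*y + 16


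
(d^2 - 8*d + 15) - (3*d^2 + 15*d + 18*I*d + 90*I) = -2*d^2 - 23*d - 18*I*d + 15 - 90*I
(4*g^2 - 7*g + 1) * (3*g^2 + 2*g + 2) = 12*g^4 - 13*g^3 - 3*g^2 - 12*g + 2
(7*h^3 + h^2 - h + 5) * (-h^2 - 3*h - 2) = -7*h^5 - 22*h^4 - 16*h^3 - 4*h^2 - 13*h - 10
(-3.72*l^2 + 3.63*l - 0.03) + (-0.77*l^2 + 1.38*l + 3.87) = -4.49*l^2 + 5.01*l + 3.84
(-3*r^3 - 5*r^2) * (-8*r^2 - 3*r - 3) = 24*r^5 + 49*r^4 + 24*r^3 + 15*r^2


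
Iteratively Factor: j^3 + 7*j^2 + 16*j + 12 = (j + 2)*(j^2 + 5*j + 6) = (j + 2)*(j + 3)*(j + 2)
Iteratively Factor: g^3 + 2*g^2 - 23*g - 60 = (g - 5)*(g^2 + 7*g + 12) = (g - 5)*(g + 4)*(g + 3)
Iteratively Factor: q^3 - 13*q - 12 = (q + 1)*(q^2 - q - 12) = (q - 4)*(q + 1)*(q + 3)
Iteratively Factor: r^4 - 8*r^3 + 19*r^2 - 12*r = (r - 1)*(r^3 - 7*r^2 + 12*r) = r*(r - 1)*(r^2 - 7*r + 12) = r*(r - 3)*(r - 1)*(r - 4)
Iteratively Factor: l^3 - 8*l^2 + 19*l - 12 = (l - 3)*(l^2 - 5*l + 4) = (l - 4)*(l - 3)*(l - 1)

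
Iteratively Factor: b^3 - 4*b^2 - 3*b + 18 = (b + 2)*(b^2 - 6*b + 9) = (b - 3)*(b + 2)*(b - 3)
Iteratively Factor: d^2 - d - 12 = (d - 4)*(d + 3)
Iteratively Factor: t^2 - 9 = (t - 3)*(t + 3)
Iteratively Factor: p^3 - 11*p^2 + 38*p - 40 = (p - 2)*(p^2 - 9*p + 20) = (p - 5)*(p - 2)*(p - 4)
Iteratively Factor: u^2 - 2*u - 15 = (u - 5)*(u + 3)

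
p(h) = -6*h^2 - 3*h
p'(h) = -12*h - 3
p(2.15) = -34.18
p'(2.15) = -28.80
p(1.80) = -24.84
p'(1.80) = -24.60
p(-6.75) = -253.12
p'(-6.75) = 78.00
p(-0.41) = 0.22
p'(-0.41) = 1.92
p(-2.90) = -41.76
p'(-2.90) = 31.80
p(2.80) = -55.44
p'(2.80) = -36.60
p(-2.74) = -36.83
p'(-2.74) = 29.88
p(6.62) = -282.81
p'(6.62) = -82.44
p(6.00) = -234.00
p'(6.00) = -75.00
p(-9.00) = -459.00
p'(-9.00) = 105.00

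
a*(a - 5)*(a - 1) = a^3 - 6*a^2 + 5*a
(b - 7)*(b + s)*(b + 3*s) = b^3 + 4*b^2*s - 7*b^2 + 3*b*s^2 - 28*b*s - 21*s^2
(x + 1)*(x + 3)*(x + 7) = x^3 + 11*x^2 + 31*x + 21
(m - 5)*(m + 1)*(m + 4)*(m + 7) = m^4 + 7*m^3 - 21*m^2 - 167*m - 140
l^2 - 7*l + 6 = (l - 6)*(l - 1)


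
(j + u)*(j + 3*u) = j^2 + 4*j*u + 3*u^2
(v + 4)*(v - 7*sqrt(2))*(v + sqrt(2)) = v^3 - 6*sqrt(2)*v^2 + 4*v^2 - 24*sqrt(2)*v - 14*v - 56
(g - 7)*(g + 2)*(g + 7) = g^3 + 2*g^2 - 49*g - 98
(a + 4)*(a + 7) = a^2 + 11*a + 28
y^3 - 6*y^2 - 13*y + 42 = (y - 7)*(y - 2)*(y + 3)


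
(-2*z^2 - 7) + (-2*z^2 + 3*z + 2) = -4*z^2 + 3*z - 5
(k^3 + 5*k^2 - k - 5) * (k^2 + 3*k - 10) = k^5 + 8*k^4 + 4*k^3 - 58*k^2 - 5*k + 50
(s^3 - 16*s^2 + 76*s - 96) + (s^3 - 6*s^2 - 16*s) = 2*s^3 - 22*s^2 + 60*s - 96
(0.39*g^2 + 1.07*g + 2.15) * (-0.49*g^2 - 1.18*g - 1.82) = -0.1911*g^4 - 0.9845*g^3 - 3.0259*g^2 - 4.4844*g - 3.913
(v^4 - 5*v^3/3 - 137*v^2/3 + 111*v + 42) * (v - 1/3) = v^5 - 2*v^4 - 406*v^3/9 + 1136*v^2/9 + 5*v - 14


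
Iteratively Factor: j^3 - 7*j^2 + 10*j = (j - 5)*(j^2 - 2*j) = (j - 5)*(j - 2)*(j)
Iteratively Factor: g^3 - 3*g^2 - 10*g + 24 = (g - 4)*(g^2 + g - 6) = (g - 4)*(g - 2)*(g + 3)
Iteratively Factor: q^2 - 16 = (q + 4)*(q - 4)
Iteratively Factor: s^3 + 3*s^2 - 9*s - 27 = (s - 3)*(s^2 + 6*s + 9) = (s - 3)*(s + 3)*(s + 3)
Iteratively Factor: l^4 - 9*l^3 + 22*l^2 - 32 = (l - 4)*(l^3 - 5*l^2 + 2*l + 8) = (l - 4)*(l + 1)*(l^2 - 6*l + 8) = (l - 4)^2*(l + 1)*(l - 2)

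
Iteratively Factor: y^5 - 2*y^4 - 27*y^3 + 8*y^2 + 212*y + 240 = (y + 3)*(y^4 - 5*y^3 - 12*y^2 + 44*y + 80) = (y + 2)*(y + 3)*(y^3 - 7*y^2 + 2*y + 40) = (y - 4)*(y + 2)*(y + 3)*(y^2 - 3*y - 10) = (y - 5)*(y - 4)*(y + 2)*(y + 3)*(y + 2)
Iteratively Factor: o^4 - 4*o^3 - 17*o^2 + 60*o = (o + 4)*(o^3 - 8*o^2 + 15*o) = (o - 3)*(o + 4)*(o^2 - 5*o) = (o - 5)*(o - 3)*(o + 4)*(o)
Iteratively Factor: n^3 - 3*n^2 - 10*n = (n + 2)*(n^2 - 5*n) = n*(n + 2)*(n - 5)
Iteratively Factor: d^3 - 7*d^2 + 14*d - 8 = (d - 2)*(d^2 - 5*d + 4) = (d - 2)*(d - 1)*(d - 4)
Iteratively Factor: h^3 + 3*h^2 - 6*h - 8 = (h + 4)*(h^2 - h - 2) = (h - 2)*(h + 4)*(h + 1)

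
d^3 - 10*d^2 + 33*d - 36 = (d - 4)*(d - 3)^2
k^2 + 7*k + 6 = (k + 1)*(k + 6)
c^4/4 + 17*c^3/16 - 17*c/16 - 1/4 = (c/4 + 1)*(c - 1)*(c + 1/4)*(c + 1)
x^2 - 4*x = x*(x - 4)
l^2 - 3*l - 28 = (l - 7)*(l + 4)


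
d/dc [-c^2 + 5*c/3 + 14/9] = 5/3 - 2*c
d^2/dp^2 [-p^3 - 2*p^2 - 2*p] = -6*p - 4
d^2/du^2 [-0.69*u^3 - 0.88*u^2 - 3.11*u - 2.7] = -4.14*u - 1.76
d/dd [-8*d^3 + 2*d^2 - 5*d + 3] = -24*d^2 + 4*d - 5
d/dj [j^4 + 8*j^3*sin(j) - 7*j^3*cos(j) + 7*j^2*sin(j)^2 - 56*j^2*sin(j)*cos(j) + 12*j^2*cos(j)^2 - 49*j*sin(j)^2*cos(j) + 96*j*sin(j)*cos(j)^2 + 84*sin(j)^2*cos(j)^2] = 7*j^3*sin(j) + 8*j^3*cos(j) + 4*j^3 + 24*j^2*sin(j) - 5*j^2*sin(2*j) - 21*j^2*cos(j) - 56*j^2*cos(2*j) + 49*j*sin(j)/4 - 56*j*sin(2*j) - 147*j*sin(3*j)/4 + 24*j*cos(j) + 5*j*cos(2*j) + 72*j*cos(3*j) + 19*j + 24*sin(j) + 24*sin(3*j) + 42*sin(4*j) - 49*cos(j)/4 + 49*cos(3*j)/4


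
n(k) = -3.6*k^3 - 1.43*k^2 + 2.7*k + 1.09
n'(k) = -10.8*k^2 - 2.86*k + 2.7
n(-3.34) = 110.25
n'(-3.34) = -108.23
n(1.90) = -23.63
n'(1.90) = -41.72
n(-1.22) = 2.20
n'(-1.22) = -9.89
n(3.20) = -122.88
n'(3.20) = -117.04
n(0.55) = 1.54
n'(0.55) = -2.14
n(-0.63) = -0.28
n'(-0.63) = 0.22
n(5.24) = -541.99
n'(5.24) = -308.83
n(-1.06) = 0.91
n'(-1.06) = -6.40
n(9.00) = -2714.84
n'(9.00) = -897.84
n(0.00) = 1.09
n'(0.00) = 2.70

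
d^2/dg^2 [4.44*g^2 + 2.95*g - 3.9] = 8.88000000000000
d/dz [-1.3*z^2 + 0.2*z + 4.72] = 0.2 - 2.6*z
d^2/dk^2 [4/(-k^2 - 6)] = 24*(2 - k^2)/(k^2 + 6)^3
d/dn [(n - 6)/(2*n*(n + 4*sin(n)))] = (-4*n^2*cos(n) - n^2 + 24*n*cos(n) + 12*n + 24*sin(n))/(2*n^2*(n + 4*sin(n))^2)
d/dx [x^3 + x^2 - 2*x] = 3*x^2 + 2*x - 2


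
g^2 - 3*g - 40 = (g - 8)*(g + 5)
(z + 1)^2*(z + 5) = z^3 + 7*z^2 + 11*z + 5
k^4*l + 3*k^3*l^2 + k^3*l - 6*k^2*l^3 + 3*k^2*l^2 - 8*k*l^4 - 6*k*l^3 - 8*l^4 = (k - 2*l)*(k + l)*(k + 4*l)*(k*l + l)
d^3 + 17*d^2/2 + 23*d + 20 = (d + 2)*(d + 5/2)*(d + 4)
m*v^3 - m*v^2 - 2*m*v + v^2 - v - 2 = (v - 2)*(v + 1)*(m*v + 1)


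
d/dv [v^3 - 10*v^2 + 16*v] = 3*v^2 - 20*v + 16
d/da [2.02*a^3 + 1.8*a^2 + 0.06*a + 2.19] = 6.06*a^2 + 3.6*a + 0.06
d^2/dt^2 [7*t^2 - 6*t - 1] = 14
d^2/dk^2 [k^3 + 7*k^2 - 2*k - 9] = 6*k + 14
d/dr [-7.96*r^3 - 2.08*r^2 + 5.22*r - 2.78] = -23.88*r^2 - 4.16*r + 5.22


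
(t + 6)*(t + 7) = t^2 + 13*t + 42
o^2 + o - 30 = (o - 5)*(o + 6)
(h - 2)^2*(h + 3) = h^3 - h^2 - 8*h + 12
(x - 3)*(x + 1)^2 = x^3 - x^2 - 5*x - 3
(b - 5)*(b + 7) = b^2 + 2*b - 35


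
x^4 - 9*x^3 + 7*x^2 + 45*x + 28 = (x - 7)*(x - 4)*(x + 1)^2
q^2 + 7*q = q*(q + 7)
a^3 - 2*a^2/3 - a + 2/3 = (a - 1)*(a - 2/3)*(a + 1)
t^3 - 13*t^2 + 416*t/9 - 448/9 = (t - 8)*(t - 8/3)*(t - 7/3)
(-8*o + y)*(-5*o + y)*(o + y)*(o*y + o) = 40*o^4*y + 40*o^4 + 27*o^3*y^2 + 27*o^3*y - 12*o^2*y^3 - 12*o^2*y^2 + o*y^4 + o*y^3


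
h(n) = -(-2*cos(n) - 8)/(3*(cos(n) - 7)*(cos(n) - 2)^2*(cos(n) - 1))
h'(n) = -(-2*cos(n) - 8)*sin(n)/(3*(cos(n) - 7)*(cos(n) - 2)^2*(cos(n) - 1)^2) - 2*(-2*cos(n) - 8)*sin(n)/(3*(cos(n) - 7)*(cos(n) - 2)^3*(cos(n) - 1)) - (-2*cos(n) - 8)*sin(n)/(3*(cos(n) - 7)^2*(cos(n) - 2)^2*(cos(n) - 1)) - 2*sin(n)/(3*(cos(n) - 7)*(cos(n) - 2)^2*(cos(n) - 1))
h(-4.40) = 0.05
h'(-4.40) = -0.09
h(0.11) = 90.62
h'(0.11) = -1669.36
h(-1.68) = 0.07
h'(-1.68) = 0.17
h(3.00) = 0.01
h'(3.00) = -0.00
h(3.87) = 0.02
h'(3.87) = 0.02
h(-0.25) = 16.62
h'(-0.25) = 141.74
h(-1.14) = 0.31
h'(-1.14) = 0.94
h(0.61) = 2.07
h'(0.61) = -9.02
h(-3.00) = 0.01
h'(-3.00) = 0.00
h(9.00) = 0.02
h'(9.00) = -0.01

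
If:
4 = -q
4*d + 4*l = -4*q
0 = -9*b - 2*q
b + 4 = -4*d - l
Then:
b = 8/9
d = -80/27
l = 188/27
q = -4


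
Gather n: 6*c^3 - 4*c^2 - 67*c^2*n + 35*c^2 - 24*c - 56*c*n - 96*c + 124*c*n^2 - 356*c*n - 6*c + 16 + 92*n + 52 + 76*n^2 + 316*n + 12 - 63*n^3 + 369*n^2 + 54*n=6*c^3 + 31*c^2 - 126*c - 63*n^3 + n^2*(124*c + 445) + n*(-67*c^2 - 412*c + 462) + 80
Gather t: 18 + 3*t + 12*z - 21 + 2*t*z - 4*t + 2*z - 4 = t*(2*z - 1) + 14*z - 7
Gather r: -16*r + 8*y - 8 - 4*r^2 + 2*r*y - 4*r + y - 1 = -4*r^2 + r*(2*y - 20) + 9*y - 9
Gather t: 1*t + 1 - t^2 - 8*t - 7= -t^2 - 7*t - 6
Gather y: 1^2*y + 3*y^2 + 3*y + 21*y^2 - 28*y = 24*y^2 - 24*y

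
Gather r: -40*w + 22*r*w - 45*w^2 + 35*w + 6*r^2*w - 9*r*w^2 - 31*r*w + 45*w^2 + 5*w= 6*r^2*w + r*(-9*w^2 - 9*w)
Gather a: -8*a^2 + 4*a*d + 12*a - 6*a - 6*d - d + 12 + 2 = -8*a^2 + a*(4*d + 6) - 7*d + 14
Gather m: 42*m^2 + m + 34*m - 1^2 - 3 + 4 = 42*m^2 + 35*m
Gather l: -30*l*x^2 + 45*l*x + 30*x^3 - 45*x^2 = l*(-30*x^2 + 45*x) + 30*x^3 - 45*x^2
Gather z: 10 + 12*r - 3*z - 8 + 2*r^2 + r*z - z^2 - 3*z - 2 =2*r^2 + 12*r - z^2 + z*(r - 6)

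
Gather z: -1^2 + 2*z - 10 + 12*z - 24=14*z - 35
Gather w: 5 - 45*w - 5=-45*w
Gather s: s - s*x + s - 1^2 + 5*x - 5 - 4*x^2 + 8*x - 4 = s*(2 - x) - 4*x^2 + 13*x - 10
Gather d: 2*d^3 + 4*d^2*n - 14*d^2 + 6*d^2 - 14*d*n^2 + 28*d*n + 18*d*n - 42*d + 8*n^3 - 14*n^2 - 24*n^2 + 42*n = 2*d^3 + d^2*(4*n - 8) + d*(-14*n^2 + 46*n - 42) + 8*n^3 - 38*n^2 + 42*n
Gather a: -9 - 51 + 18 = -42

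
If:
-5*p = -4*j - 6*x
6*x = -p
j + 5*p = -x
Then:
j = 0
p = 0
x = 0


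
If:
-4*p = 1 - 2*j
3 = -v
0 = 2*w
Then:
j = 2*p + 1/2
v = -3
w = 0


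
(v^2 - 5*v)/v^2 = (v - 5)/v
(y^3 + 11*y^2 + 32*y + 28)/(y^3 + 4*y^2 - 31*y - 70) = (y + 2)/(y - 5)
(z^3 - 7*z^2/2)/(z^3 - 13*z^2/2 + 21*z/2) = z/(z - 3)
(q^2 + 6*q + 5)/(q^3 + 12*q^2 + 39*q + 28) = (q + 5)/(q^2 + 11*q + 28)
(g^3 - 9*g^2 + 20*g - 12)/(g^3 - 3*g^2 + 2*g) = (g - 6)/g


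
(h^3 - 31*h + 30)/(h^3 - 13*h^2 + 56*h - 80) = (h^2 + 5*h - 6)/(h^2 - 8*h + 16)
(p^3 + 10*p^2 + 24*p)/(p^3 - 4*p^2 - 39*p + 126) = p*(p + 4)/(p^2 - 10*p + 21)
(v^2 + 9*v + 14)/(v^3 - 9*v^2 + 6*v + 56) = (v + 7)/(v^2 - 11*v + 28)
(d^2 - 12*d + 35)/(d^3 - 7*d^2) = (d - 5)/d^2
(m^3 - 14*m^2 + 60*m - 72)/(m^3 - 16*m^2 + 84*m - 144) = (m - 2)/(m - 4)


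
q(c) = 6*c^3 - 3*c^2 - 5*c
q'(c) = 18*c^2 - 6*c - 5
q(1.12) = -0.93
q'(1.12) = 10.86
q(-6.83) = -2017.47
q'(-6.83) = 875.66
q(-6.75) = -1948.22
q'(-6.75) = 855.62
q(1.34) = 2.35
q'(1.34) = 19.28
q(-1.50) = -19.50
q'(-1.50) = 44.50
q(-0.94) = -2.93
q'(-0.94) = 16.54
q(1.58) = 8.28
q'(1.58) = 30.46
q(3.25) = 158.03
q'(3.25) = 165.62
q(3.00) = 120.00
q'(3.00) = 139.00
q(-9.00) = -4572.00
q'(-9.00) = 1507.00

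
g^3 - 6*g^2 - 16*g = g*(g - 8)*(g + 2)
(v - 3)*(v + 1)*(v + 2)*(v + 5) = v^4 + 5*v^3 - 7*v^2 - 41*v - 30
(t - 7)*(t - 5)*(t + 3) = t^3 - 9*t^2 - t + 105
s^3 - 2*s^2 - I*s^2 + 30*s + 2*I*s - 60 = (s - 2)*(s - 6*I)*(s + 5*I)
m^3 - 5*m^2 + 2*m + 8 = (m - 4)*(m - 2)*(m + 1)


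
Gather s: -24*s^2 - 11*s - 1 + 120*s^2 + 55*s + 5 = 96*s^2 + 44*s + 4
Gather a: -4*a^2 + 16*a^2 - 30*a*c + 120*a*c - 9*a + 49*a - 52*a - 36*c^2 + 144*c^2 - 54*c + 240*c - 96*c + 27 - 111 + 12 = 12*a^2 + a*(90*c - 12) + 108*c^2 + 90*c - 72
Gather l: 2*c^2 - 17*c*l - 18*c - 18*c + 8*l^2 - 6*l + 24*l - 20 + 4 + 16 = 2*c^2 - 36*c + 8*l^2 + l*(18 - 17*c)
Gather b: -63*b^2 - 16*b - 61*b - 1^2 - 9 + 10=-63*b^2 - 77*b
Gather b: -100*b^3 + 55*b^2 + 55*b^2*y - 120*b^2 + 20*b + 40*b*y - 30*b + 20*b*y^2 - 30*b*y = -100*b^3 + b^2*(55*y - 65) + b*(20*y^2 + 10*y - 10)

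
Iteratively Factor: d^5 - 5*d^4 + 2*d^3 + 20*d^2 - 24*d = (d + 2)*(d^4 - 7*d^3 + 16*d^2 - 12*d) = (d - 2)*(d + 2)*(d^3 - 5*d^2 + 6*d) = (d - 3)*(d - 2)*(d + 2)*(d^2 - 2*d) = (d - 3)*(d - 2)^2*(d + 2)*(d)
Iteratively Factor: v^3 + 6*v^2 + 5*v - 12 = (v - 1)*(v^2 + 7*v + 12) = (v - 1)*(v + 3)*(v + 4)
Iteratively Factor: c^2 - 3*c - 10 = (c - 5)*(c + 2)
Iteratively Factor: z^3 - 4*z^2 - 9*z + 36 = (z - 4)*(z^2 - 9) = (z - 4)*(z - 3)*(z + 3)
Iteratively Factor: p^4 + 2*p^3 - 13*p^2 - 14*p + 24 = (p + 4)*(p^3 - 2*p^2 - 5*p + 6) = (p + 2)*(p + 4)*(p^2 - 4*p + 3) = (p - 1)*(p + 2)*(p + 4)*(p - 3)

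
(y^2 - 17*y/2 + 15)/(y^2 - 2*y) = (y^2 - 17*y/2 + 15)/(y*(y - 2))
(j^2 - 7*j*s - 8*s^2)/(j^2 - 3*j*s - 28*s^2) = (-j^2 + 7*j*s + 8*s^2)/(-j^2 + 3*j*s + 28*s^2)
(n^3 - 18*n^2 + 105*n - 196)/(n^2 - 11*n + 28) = n - 7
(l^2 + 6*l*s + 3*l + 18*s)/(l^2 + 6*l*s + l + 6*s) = (l + 3)/(l + 1)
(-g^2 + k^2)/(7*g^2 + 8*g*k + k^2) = (-g + k)/(7*g + k)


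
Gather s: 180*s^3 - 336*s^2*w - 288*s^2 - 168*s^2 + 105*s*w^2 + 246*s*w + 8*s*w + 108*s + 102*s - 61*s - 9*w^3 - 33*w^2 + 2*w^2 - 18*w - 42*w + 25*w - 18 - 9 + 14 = 180*s^3 + s^2*(-336*w - 456) + s*(105*w^2 + 254*w + 149) - 9*w^3 - 31*w^2 - 35*w - 13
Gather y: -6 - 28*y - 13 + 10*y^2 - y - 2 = 10*y^2 - 29*y - 21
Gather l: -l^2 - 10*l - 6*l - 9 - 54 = -l^2 - 16*l - 63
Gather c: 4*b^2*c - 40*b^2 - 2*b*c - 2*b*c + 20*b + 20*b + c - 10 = -40*b^2 + 40*b + c*(4*b^2 - 4*b + 1) - 10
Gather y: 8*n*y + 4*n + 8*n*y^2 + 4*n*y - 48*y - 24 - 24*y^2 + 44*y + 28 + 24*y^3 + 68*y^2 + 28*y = 4*n + 24*y^3 + y^2*(8*n + 44) + y*(12*n + 24) + 4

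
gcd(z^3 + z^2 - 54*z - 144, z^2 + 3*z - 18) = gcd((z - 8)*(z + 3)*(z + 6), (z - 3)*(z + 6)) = z + 6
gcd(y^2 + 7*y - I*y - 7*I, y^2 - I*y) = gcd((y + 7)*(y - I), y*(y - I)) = y - I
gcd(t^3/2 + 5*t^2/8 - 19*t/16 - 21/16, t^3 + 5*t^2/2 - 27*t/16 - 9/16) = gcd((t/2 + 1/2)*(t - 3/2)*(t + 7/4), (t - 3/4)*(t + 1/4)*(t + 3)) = 1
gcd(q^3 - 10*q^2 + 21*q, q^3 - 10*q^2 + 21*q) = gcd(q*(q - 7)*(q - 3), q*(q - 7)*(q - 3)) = q^3 - 10*q^2 + 21*q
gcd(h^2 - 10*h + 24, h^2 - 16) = h - 4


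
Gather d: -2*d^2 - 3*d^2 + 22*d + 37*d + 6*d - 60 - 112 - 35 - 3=-5*d^2 + 65*d - 210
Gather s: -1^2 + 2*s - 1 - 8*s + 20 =18 - 6*s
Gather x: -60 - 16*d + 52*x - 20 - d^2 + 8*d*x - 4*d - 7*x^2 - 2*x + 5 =-d^2 - 20*d - 7*x^2 + x*(8*d + 50) - 75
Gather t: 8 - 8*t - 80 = -8*t - 72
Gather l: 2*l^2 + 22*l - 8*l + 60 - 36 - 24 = 2*l^2 + 14*l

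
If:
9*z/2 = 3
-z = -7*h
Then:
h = 2/21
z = 2/3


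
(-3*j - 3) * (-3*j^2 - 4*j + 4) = 9*j^3 + 21*j^2 - 12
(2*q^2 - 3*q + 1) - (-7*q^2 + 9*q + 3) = 9*q^2 - 12*q - 2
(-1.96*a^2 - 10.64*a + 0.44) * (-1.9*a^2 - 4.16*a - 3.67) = 3.724*a^4 + 28.3696*a^3 + 50.6196*a^2 + 37.2184*a - 1.6148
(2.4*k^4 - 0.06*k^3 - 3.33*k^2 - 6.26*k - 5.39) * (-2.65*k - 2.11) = -6.36*k^5 - 4.905*k^4 + 8.9511*k^3 + 23.6153*k^2 + 27.4921*k + 11.3729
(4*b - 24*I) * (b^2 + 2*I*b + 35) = 4*b^3 - 16*I*b^2 + 188*b - 840*I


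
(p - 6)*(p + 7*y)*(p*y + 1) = p^3*y + 7*p^2*y^2 - 6*p^2*y + p^2 - 42*p*y^2 + 7*p*y - 6*p - 42*y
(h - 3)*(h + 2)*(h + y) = h^3 + h^2*y - h^2 - h*y - 6*h - 6*y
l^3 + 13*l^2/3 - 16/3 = (l - 1)*(l + 4/3)*(l + 4)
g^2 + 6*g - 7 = (g - 1)*(g + 7)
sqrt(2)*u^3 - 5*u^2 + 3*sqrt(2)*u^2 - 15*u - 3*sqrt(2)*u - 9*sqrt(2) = (u + 3)*(u - 3*sqrt(2))*(sqrt(2)*u + 1)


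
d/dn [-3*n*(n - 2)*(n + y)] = -9*n^2 - 6*n*y + 12*n + 6*y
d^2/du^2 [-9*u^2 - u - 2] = -18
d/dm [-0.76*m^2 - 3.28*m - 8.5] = -1.52*m - 3.28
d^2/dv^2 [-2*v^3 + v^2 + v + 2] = 2 - 12*v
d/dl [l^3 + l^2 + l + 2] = 3*l^2 + 2*l + 1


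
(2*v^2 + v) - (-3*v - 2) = 2*v^2 + 4*v + 2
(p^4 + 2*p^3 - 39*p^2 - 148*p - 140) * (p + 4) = p^5 + 6*p^4 - 31*p^3 - 304*p^2 - 732*p - 560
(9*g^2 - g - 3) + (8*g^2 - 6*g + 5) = 17*g^2 - 7*g + 2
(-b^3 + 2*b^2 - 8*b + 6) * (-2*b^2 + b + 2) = 2*b^5 - 5*b^4 + 16*b^3 - 16*b^2 - 10*b + 12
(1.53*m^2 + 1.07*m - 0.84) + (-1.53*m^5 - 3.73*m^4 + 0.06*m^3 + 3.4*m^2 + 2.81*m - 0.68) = -1.53*m^5 - 3.73*m^4 + 0.06*m^3 + 4.93*m^2 + 3.88*m - 1.52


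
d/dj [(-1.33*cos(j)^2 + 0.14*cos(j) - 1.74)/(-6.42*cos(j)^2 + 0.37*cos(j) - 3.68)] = (-0.4067*cos(j)^2 + 12.5528*cos(j) - 0.1286)*sin(j)/(41.2164*cos(j)^4 - 4.7508*cos(j)^3 + 47.3881*cos(j)^2 - 2.7232*cos(j) + 13.5424)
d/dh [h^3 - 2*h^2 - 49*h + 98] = 3*h^2 - 4*h - 49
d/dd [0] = 0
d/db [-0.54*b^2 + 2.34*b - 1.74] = 2.34 - 1.08*b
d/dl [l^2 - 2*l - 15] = 2*l - 2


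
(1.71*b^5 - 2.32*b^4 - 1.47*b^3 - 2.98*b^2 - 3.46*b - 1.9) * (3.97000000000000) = 6.7887*b^5 - 9.2104*b^4 - 5.8359*b^3 - 11.8306*b^2 - 13.7362*b - 7.543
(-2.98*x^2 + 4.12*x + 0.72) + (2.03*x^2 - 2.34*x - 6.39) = -0.95*x^2 + 1.78*x - 5.67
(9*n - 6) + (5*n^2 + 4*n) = 5*n^2 + 13*n - 6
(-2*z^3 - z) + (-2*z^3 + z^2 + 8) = -4*z^3 + z^2 - z + 8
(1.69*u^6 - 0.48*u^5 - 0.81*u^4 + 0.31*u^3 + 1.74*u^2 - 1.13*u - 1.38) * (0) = 0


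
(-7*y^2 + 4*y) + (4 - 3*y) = -7*y^2 + y + 4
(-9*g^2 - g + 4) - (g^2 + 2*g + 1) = -10*g^2 - 3*g + 3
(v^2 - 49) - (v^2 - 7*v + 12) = 7*v - 61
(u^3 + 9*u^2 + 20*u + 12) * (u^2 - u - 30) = u^5 + 8*u^4 - 19*u^3 - 278*u^2 - 612*u - 360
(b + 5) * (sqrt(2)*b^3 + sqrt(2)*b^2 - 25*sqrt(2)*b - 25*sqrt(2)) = sqrt(2)*b^4 + 6*sqrt(2)*b^3 - 20*sqrt(2)*b^2 - 150*sqrt(2)*b - 125*sqrt(2)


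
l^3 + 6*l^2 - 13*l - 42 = (l - 3)*(l + 2)*(l + 7)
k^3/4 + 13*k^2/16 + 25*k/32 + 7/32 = (k/4 + 1/4)*(k + 1/2)*(k + 7/4)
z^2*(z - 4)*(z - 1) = z^4 - 5*z^3 + 4*z^2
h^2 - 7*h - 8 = (h - 8)*(h + 1)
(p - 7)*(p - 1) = p^2 - 8*p + 7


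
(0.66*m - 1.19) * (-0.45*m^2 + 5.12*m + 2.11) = -0.297*m^3 + 3.9147*m^2 - 4.7002*m - 2.5109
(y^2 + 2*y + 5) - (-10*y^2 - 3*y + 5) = 11*y^2 + 5*y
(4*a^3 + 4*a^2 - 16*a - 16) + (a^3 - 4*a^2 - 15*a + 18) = 5*a^3 - 31*a + 2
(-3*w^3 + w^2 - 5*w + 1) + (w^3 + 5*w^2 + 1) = -2*w^3 + 6*w^2 - 5*w + 2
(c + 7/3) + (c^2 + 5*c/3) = c^2 + 8*c/3 + 7/3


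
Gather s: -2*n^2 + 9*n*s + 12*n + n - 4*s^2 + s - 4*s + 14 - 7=-2*n^2 + 13*n - 4*s^2 + s*(9*n - 3) + 7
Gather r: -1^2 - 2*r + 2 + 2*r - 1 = 0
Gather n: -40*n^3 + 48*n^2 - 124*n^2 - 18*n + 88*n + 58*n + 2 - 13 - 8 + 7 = -40*n^3 - 76*n^2 + 128*n - 12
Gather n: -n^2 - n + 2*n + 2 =-n^2 + n + 2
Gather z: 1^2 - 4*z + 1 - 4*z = 2 - 8*z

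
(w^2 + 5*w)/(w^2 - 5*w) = (w + 5)/(w - 5)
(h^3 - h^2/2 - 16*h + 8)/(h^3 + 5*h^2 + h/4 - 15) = 2*(2*h^2 - 9*h + 4)/(4*h^2 + 4*h - 15)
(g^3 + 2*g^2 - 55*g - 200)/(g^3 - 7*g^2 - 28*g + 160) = (g + 5)/(g - 4)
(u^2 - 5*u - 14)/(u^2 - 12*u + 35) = (u + 2)/(u - 5)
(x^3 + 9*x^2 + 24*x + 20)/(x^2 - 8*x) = (x^3 + 9*x^2 + 24*x + 20)/(x*(x - 8))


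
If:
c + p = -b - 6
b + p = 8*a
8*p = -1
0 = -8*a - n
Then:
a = -n/8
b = 1/8 - n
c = n - 6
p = -1/8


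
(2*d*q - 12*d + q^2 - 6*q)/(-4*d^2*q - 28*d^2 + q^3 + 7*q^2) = (q - 6)/(-2*d*q - 14*d + q^2 + 7*q)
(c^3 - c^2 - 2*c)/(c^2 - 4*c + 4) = c*(c + 1)/(c - 2)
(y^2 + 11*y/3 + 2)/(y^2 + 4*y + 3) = (y + 2/3)/(y + 1)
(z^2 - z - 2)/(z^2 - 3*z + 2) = (z + 1)/(z - 1)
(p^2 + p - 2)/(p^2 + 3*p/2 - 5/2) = 2*(p + 2)/(2*p + 5)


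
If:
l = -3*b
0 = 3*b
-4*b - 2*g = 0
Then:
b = 0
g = 0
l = 0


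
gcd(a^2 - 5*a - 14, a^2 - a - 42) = a - 7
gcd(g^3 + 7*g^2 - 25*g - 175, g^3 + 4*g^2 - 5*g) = g + 5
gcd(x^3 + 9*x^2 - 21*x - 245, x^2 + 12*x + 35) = x + 7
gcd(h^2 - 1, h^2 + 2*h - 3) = h - 1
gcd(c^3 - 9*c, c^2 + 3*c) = c^2 + 3*c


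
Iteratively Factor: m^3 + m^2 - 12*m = (m + 4)*(m^2 - 3*m) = (m - 3)*(m + 4)*(m)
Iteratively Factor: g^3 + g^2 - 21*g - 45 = (g + 3)*(g^2 - 2*g - 15) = (g + 3)^2*(g - 5)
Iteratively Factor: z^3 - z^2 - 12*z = (z)*(z^2 - z - 12) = z*(z + 3)*(z - 4)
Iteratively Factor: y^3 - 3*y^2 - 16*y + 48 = (y - 4)*(y^2 + y - 12) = (y - 4)*(y - 3)*(y + 4)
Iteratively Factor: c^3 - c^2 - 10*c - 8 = (c + 2)*(c^2 - 3*c - 4) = (c + 1)*(c + 2)*(c - 4)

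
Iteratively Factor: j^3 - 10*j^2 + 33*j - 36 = (j - 3)*(j^2 - 7*j + 12) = (j - 3)^2*(j - 4)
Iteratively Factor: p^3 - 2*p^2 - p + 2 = (p - 2)*(p^2 - 1) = (p - 2)*(p + 1)*(p - 1)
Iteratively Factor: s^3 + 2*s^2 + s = (s + 1)*(s^2 + s) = (s + 1)^2*(s)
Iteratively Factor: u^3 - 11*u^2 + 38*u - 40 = (u - 4)*(u^2 - 7*u + 10) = (u - 5)*(u - 4)*(u - 2)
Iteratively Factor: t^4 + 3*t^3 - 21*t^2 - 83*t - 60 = (t - 5)*(t^3 + 8*t^2 + 19*t + 12) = (t - 5)*(t + 3)*(t^2 + 5*t + 4) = (t - 5)*(t + 1)*(t + 3)*(t + 4)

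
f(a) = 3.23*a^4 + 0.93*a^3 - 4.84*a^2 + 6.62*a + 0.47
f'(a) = 12.92*a^3 + 2.79*a^2 - 9.68*a + 6.62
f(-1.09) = -9.14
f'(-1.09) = 3.75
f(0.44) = 2.65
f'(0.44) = 4.00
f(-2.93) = 154.18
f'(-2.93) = -266.05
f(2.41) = 110.29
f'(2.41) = 180.34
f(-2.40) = 51.01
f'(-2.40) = -132.68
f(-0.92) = -8.13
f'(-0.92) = 7.83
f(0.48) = 2.81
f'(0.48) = 4.05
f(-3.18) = 230.87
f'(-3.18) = -349.86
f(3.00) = 263.51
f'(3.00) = 351.53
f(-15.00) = 159192.17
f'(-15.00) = -42825.43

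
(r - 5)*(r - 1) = r^2 - 6*r + 5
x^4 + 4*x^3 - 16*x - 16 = (x - 2)*(x + 2)^3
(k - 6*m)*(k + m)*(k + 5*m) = k^3 - 31*k*m^2 - 30*m^3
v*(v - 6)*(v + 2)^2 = v^4 - 2*v^3 - 20*v^2 - 24*v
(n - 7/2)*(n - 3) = n^2 - 13*n/2 + 21/2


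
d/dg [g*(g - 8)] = 2*g - 8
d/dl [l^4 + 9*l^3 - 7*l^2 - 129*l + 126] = 4*l^3 + 27*l^2 - 14*l - 129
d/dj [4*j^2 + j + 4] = 8*j + 1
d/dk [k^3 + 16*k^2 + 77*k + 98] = 3*k^2 + 32*k + 77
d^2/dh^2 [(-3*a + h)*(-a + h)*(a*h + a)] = 2*a*(-4*a + 3*h + 1)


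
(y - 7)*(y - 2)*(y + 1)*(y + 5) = y^4 - 3*y^3 - 35*y^2 + 39*y + 70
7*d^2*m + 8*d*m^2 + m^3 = m*(d + m)*(7*d + m)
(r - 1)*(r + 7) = r^2 + 6*r - 7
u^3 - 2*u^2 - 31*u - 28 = (u - 7)*(u + 1)*(u + 4)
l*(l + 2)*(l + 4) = l^3 + 6*l^2 + 8*l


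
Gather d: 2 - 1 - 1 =0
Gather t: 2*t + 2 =2*t + 2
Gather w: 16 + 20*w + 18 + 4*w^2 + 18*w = 4*w^2 + 38*w + 34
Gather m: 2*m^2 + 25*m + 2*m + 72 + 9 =2*m^2 + 27*m + 81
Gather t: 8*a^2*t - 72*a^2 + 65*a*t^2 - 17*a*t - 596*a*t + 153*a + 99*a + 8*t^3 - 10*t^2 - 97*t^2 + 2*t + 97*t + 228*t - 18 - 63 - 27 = -72*a^2 + 252*a + 8*t^3 + t^2*(65*a - 107) + t*(8*a^2 - 613*a + 327) - 108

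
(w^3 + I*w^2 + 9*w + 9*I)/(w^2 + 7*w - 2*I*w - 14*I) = (w^3 + I*w^2 + 9*w + 9*I)/(w^2 + w*(7 - 2*I) - 14*I)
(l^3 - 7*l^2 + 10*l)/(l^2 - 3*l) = (l^2 - 7*l + 10)/(l - 3)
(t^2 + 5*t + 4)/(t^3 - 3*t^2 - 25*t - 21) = (t + 4)/(t^2 - 4*t - 21)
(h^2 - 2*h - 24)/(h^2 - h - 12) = (-h^2 + 2*h + 24)/(-h^2 + h + 12)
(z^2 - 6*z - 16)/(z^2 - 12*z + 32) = (z + 2)/(z - 4)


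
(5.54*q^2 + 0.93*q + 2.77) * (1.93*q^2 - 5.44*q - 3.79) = 10.6922*q^4 - 28.3427*q^3 - 20.7097*q^2 - 18.5935*q - 10.4983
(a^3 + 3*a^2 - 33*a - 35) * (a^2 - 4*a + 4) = a^5 - a^4 - 41*a^3 + 109*a^2 + 8*a - 140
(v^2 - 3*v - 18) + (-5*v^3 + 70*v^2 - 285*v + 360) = -5*v^3 + 71*v^2 - 288*v + 342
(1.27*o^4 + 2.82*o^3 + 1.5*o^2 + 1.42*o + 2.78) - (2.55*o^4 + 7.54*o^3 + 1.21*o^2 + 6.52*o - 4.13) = -1.28*o^4 - 4.72*o^3 + 0.29*o^2 - 5.1*o + 6.91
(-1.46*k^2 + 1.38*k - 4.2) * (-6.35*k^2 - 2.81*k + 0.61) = 9.271*k^4 - 4.6604*k^3 + 21.9016*k^2 + 12.6438*k - 2.562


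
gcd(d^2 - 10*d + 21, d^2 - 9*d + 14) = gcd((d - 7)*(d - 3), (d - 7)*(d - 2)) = d - 7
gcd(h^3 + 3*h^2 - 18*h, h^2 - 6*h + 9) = h - 3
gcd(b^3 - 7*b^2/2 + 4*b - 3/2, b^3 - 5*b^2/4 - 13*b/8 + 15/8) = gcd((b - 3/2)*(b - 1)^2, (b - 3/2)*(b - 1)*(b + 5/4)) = b^2 - 5*b/2 + 3/2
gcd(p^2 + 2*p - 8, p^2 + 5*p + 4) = p + 4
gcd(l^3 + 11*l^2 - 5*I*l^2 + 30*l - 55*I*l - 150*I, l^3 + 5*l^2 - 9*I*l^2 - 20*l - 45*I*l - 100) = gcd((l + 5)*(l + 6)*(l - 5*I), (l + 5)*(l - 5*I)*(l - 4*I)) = l^2 + l*(5 - 5*I) - 25*I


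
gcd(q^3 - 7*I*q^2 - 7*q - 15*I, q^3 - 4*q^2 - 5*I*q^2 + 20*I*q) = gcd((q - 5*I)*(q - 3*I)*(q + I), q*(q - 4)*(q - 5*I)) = q - 5*I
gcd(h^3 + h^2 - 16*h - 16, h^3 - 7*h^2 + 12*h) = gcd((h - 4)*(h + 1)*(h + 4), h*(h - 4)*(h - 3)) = h - 4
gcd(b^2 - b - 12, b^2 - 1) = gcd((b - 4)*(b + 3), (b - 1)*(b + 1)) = 1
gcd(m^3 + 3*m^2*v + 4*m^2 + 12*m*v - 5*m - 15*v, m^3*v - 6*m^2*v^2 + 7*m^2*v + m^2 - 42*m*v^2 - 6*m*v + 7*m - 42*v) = 1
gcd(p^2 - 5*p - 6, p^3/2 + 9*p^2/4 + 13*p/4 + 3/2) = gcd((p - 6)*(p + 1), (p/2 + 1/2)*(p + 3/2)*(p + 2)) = p + 1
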